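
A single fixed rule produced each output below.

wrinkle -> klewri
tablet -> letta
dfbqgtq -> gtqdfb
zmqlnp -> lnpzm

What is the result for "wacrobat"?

batwacr

In each case the input is transformed by: move the last 3 characters to the front (rotate right by 3), then delete the last character.
Starting from "wacrobat": after the first operation, "batwacro"; after the second, "batwacr".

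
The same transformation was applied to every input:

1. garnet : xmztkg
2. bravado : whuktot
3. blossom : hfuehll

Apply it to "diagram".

What's happening: shift every letter 7 places backward in the alphabet (wrapping around), then move the last 2 characters to the front (rotate right by 2).
"diagram" → "wbtzktf" → "tfwbtzk".

tfwbtzk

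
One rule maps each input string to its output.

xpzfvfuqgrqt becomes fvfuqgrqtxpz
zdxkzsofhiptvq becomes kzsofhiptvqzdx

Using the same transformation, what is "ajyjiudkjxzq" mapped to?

jiudkjxzqajy

Looking at the pairs, the operation is to move the first 3 characters to the end (rotate left by 3).
For "ajyjiudkjxzq" the result is "jiudkjxzqajy".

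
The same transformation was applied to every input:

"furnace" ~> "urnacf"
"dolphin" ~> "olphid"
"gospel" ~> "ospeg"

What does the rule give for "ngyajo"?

The pattern: swap the first and last characters, then delete the first character.
Working it through for "ngyajo": intermediate "ogyajn", final "gyajn".

gyajn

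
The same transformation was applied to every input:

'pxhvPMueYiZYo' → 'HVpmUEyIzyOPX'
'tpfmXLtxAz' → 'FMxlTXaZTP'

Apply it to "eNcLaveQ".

ClAVEqEn

The rule is to flip the case of every letter, then move the first 2 characters to the end (rotate left by 2).
Applying both steps to "eNcLaveQ": "EnClAVEq", then "ClAVEqEn".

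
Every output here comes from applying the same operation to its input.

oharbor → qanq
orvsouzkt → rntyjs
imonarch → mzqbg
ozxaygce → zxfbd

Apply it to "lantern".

In each case the input is transformed by: shift every letter 1 place backward in the alphabet (wrapping around), then delete the first 3 characters.
Applying that to "lantern" gives "sdqm".

sdqm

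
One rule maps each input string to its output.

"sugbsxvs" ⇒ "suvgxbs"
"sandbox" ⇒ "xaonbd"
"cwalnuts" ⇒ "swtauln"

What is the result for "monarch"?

hocnra

Each output is the input with this applied: take characters alternately from the front and the back (1st, last, 2nd, 2nd-last, ...), then delete the first character.
Applying that to "monarch" gives "hocnra".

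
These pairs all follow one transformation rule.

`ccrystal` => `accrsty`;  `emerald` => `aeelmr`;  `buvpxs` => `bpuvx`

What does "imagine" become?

Rule — delete the last character, then sort the characters into alphabetical order.
Starting from "imagine": after the first operation, "imagin"; after the second, "agiimn".

agiimn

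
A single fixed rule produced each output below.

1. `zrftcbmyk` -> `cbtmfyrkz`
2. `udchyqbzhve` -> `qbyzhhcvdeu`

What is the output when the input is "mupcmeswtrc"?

What's happening: take characters alternately from the front and the back (1st, last, 2nd, 2nd-last, ...), then reverse the string.
Applying both steps to "mupcmeswtrc": "mcurptcwmse", then "esmwctprucm".

esmwctprucm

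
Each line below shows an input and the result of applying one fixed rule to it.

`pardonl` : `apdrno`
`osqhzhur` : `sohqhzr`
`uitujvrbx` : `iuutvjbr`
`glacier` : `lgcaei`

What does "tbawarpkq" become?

Rule — swap each adjacent pair of characters (1↔2, 3↔4, ...), then delete the last character.
For "tbawarpkq", step one produces "btwarakpq"; step two turns that into "btwarakp".

btwarakp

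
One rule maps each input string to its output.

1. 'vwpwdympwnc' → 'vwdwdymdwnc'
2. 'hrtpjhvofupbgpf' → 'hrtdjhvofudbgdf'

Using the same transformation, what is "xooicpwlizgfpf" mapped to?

Each output is the input with this applied: replace every "p" with "d".
So "xooicpwlizgfpf" becomes "xooicdwlizgfdf".

xooicdwlizgfdf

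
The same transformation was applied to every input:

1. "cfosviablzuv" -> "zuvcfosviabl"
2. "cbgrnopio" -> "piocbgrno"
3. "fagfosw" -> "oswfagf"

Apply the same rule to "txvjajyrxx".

The pattern: move the last 3 characters to the front (rotate right by 3).
"txvjajyrxx" → "rxxtxvjajy".

rxxtxvjajy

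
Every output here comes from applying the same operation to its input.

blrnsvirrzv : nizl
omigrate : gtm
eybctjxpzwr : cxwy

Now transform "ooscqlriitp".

crto

Each output is the input with this applied: move the first 3 characters to the end (rotate left by 3), then keep one character in every 3, starting at position 1 (positions 1st, 4th, 7th, ...).
Applying both steps to "ooscqlriitp": "cqlriitpoos", then "crto".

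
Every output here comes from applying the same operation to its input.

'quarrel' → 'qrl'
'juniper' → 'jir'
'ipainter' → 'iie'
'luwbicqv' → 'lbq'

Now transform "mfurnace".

mrc

Each output is the input with this applied: keep one character in every 3, starting at position 1 (positions 1st, 4th, 7th, ...).
On "mfurnace" that produces "mrc".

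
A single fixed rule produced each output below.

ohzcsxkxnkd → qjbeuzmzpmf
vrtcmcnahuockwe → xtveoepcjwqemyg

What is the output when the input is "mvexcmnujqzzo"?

What's happening: shift every letter 2 places forward in the alphabet (wrapping around).
"mvexcmnujqzzo" → "oxgzeopwlsbbq".

oxgzeopwlsbbq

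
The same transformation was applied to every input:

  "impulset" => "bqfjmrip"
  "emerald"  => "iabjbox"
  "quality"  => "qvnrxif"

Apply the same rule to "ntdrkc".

hzkqao

The rule is to shift every letter 3 places backward in the alphabet (wrapping around), then move the last 2 characters to the front (rotate right by 2).
For "ntdrkc", step one produces "kqaohz"; step two turns that into "hzkqao".
(Check on "emerald": → "bjboxia" → "iabjbox" ✓)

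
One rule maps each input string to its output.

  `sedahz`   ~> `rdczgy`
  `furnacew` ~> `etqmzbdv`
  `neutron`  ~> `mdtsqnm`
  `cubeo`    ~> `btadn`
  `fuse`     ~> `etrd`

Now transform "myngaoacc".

lxmfznzbb

Each output is the input with this applied: shift every letter 1 place backward in the alphabet (wrapping around).
For "myngaoacc" the result is "lxmfznzbb".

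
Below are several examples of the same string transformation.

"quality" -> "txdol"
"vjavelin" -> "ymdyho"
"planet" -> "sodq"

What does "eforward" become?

hiruzd

The transformation: delete the last 2 characters, then shift every letter 3 places forward in the alphabet (wrapping around).
Working it through for "eforward": intermediate "eforwa", final "hiruzd".
(Check on "quality": → "quali" → "txdol" ✓)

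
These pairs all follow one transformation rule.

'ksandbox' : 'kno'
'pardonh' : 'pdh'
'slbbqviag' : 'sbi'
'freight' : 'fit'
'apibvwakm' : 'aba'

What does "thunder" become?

What's happening: keep one character in every 3, starting at position 1 (positions 1st, 4th, 7th, ...).
Applying that to "thunder" gives "tnr".

tnr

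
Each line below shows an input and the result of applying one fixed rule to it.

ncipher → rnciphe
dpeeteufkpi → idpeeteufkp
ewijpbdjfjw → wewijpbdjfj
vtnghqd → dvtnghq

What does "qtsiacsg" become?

gqtsiacs

What's happening: move the last character to the front.
Applying that to "qtsiacsg" gives "gqtsiacs".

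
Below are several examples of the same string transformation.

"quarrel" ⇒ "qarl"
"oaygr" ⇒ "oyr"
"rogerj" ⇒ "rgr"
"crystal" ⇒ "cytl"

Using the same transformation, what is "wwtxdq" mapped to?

wtd

What's happening: keep every other character starting from the first (positions 1st, 3rd, 5th, ...).
So "wwtxdq" becomes "wtd".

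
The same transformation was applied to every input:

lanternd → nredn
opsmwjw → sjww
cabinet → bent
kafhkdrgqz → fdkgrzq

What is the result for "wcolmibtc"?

Rule — swap each adjacent pair of characters (1↔2, 3↔4, ...), then delete the first 3 characters.
On "wcolmibtc": the first step gives "cwloimtbc", and the second then gives "oimtbc".

oimtbc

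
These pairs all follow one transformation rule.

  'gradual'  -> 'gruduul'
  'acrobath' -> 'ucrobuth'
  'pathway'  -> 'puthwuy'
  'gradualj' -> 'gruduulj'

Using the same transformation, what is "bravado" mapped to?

Looking at the pairs, the operation is to replace every "a" with "u".
"bravado" → "bruvudo".

bruvudo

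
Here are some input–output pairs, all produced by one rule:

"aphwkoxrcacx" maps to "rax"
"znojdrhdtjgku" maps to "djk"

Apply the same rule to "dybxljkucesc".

The transformation: keep every other character starting from the second (positions 2nd, 4th, 6th, ...), then delete the first 3 characters.
Starting from "dybxljkucesc": after the first operation, "yxjuec"; after the second, "uec".

uec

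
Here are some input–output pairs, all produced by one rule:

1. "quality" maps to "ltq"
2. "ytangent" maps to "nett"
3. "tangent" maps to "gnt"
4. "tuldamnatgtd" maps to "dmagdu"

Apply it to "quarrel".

req

Looking at the pairs, the operation is to move the first 2 characters to the end (rotate left by 2), then keep every other character starting from the second (positions 2nd, 4th, 6th, ...).
"quarrel" → "req".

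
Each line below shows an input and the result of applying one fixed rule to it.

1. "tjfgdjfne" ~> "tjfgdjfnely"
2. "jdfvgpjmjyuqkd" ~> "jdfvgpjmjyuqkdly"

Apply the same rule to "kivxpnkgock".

kivxpnkgockly

What's happening: append "ly".
So "kivxpnkgock" becomes "kivxpnkgockly".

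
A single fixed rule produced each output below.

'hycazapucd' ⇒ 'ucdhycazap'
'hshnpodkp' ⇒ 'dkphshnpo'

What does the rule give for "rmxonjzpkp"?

The transformation: move the last 3 characters to the front (rotate right by 3).
"rmxonjzpkp" → "pkprmxonjz".

pkprmxonjz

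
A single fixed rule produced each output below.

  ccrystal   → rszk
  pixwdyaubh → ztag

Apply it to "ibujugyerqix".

What's happening: shift every letter 1 place backward in the alphabet (wrapping around), then keep only the last 4 characters.
Starting from "ibujugyerqix": after the first operation, "hatitfxdqphw"; after the second, "qphw".

qphw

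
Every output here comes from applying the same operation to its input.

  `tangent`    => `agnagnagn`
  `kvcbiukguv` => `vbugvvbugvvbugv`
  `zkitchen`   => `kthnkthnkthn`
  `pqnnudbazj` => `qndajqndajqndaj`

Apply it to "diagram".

igaigaiga

The transformation: keep every other character starting from the second (positions 2nd, 4th, 6th, ...), then write the whole string 3 times in a row.
For "diagram" the result is "igaigaiga".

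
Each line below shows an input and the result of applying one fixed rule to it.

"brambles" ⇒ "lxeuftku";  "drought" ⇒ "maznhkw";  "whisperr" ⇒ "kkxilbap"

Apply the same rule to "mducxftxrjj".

Each output is the input with this applied: shift every letter 7 places backward in the alphabet (wrapping around), then reverse the string.
Starting from "mducxftxrjj": after the first operation, "fwnvqymqkcc"; after the second, "cckqmyqvnwf".

cckqmyqvnwf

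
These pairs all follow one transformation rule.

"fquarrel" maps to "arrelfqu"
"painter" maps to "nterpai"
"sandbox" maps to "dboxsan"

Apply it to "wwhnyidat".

nyidatwwh

In each case the input is transformed by: move the first 3 characters to the end (rotate left by 3).
Doing the same to "wwhnyidat": "nyidatwwh".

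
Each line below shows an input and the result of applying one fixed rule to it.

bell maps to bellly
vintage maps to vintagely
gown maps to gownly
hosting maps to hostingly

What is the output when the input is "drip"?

What's happening: append "ly".
On "drip" that produces "driply".

driply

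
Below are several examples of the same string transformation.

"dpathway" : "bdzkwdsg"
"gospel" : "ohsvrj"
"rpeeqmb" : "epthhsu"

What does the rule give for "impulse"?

Rule — reverse the string, then shift every letter 3 places forward in the alphabet (wrapping around).
Doing the same to "impulse": "hvoxspl".

hvoxspl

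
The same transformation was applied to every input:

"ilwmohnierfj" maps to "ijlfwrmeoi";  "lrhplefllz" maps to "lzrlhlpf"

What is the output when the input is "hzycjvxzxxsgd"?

The rule is to take characters alternately from the front and the back (1st, last, 2nd, 2nd-last, ...), then delete the last 2 characters.
On "hzycjvxzxxsgd": the first step gives "hdzgyscxjxvzx", and the second then gives "hdzgyscxjxv".

hdzgyscxjxv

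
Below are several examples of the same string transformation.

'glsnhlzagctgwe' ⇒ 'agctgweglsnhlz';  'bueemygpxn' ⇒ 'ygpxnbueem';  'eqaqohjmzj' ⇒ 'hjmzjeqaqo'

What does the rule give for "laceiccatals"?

In each case the input is transformed by: swap the front and back halves of the string.
"laceiccatals" → "catalslaceic".

catalslaceic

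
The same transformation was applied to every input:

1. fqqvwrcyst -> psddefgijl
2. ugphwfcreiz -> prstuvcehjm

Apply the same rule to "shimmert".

The rule is to sort the characters into alphabetical order, then shift every letter 13 places forward in the alphabet (wrapping around) — i.e. ROT13.
On "shimmert" that produces "ruvzzefg".

ruvzzefg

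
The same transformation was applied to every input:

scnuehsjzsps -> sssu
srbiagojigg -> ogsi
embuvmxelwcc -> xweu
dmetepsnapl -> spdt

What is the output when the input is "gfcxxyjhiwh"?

jwgx

What's happening: keep one character in every 3, starting at position 1 (positions 1st, 4th, 7th, ...), then swap the front and back halves of the string.
On "gfcxxyjhiwh": the first step gives "gxjw", and the second then gives "jwgx".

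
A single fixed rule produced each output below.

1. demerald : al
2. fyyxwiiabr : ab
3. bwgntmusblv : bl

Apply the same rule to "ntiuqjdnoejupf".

up

Rule — move the last character to the front, then keep only the last 2 characters.
For "ntiuqjdnoejupf", step one produces "fntiuqjdnoejup"; step two turns that into "up".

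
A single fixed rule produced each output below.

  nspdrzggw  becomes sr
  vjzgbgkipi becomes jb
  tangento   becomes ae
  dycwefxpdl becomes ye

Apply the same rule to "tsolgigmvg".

sg

Looking at the pairs, the operation is to keep one character in every 3, starting at position 2 (positions 2nd, 5th, 8th, ...), then delete the last character.
Working it through for "tsolgigmvg": intermediate "sgm", final "sg".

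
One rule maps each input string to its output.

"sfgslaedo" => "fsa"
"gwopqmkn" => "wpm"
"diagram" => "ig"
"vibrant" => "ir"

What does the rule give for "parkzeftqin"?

aket

The pattern: delete the last 2 characters, then keep every other character starting from the second (positions 2nd, 4th, 6th, ...).
Applying both steps to "parkzeftqin": "parkzeftq", then "aket".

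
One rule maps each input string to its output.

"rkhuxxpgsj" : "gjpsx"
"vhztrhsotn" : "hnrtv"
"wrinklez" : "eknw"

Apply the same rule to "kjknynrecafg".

aegknr

The pattern: sort the characters into alphabetical order, then keep every other character starting from the first (positions 1st, 3rd, 5th, ...).
For "kjknynrecafg", step one produces "acefgjkknnry"; step two turns that into "aegknr".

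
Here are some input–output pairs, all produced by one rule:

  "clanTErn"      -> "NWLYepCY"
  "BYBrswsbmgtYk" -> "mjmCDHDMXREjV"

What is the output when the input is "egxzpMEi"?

The transformation: shift every letter 11 places forward in the alphabet (wrapping around), then flip the case of every letter.
Doing the same to "egxzpMEi": "PRIKAxpT".

PRIKAxpT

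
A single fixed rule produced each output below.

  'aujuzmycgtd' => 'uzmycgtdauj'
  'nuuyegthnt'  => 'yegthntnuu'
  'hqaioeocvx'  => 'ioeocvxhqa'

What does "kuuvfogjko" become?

In each case the input is transformed by: move the first 3 characters to the end (rotate left by 3).
So "kuuvfogjko" becomes "vfogjkokuu".

vfogjkokuu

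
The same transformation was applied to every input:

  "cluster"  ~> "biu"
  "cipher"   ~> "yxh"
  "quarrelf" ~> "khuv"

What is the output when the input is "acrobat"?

seq

Each output is the input with this applied: keep every other character starting from the second (positions 2nd, 4th, 6th, ...), then shift every letter 10 places backward in the alphabet (wrapping around).
Working it through for "acrobat": intermediate "coa", final "seq".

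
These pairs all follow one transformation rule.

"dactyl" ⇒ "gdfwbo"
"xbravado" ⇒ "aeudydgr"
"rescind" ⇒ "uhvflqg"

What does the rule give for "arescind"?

Each output is the input with this applied: shift every letter 3 places forward in the alphabet (wrapping around).
On "arescind" that produces "duhvflqg".

duhvflqg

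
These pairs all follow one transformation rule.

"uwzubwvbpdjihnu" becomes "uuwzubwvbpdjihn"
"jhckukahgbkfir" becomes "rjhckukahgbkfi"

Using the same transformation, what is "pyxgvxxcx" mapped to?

xpyxgvxxc

Rule — move the last character to the front.
Doing the same to "pyxgvxxcx": "xpyxgvxxc".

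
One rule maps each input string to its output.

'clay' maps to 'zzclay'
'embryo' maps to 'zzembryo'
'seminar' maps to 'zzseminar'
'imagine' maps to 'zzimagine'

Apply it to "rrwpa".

zzrrwpa

What's happening: prepend "zz".
For "rrwpa" the result is "zzrrwpa".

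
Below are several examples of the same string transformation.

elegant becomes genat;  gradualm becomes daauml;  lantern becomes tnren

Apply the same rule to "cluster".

suetr

The transformation: swap each adjacent pair of characters (1↔2, 3↔4, ...), then delete the first 2 characters.
Working it through for "cluster": intermediate "lcsuetr", final "suetr".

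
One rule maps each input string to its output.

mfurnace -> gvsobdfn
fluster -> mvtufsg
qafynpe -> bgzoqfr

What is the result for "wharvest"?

What's happening: shift every letter 1 place forward in the alphabet (wrapping around), then move the first character to the end.
On "wharvest": the first step gives "xibswftu", and the second then gives "ibswftux".

ibswftux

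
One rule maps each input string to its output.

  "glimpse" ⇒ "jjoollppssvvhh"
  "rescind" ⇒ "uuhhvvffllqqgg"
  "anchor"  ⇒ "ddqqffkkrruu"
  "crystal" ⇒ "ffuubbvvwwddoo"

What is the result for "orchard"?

What's happening: double every character, then shift every letter 3 places forward in the alphabet (wrapping around).
"orchard" → "oorrcchhaarrdd" → "rruuffkkdduugg".

rruuffkkdduugg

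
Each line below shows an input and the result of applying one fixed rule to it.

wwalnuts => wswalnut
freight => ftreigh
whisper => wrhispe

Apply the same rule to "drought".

The pattern: swap the first and last characters, then move the last character to the front.
Applying both steps to "drought": "troughd", then "dtrough".
(Check on "wwalnuts": → "swalnutw" → "wswalnut" ✓)

dtrough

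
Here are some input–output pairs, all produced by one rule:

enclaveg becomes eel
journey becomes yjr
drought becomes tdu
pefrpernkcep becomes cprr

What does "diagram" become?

The rule is to keep one character in every 3, starting at position 1 (positions 1st, 4th, 7th, ...), then move the last character to the front.
On "diagram": the first step gives "dgm", and the second then gives "mdg".

mdg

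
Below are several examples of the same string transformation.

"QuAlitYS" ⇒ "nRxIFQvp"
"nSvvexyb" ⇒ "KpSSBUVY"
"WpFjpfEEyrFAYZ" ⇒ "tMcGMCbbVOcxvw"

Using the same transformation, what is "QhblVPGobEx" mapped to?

The transformation: flip the case of every letter, then shift every letter 3 places backward in the alphabet (wrapping around).
For "QhblVPGobEx", step one produces "qHBLvpgOBeX"; step two turns that into "nEYIsmdLYbU".
(Check on "QuAlitYS": → "qUaLITys" → "nRxIFQvp" ✓)

nEYIsmdLYbU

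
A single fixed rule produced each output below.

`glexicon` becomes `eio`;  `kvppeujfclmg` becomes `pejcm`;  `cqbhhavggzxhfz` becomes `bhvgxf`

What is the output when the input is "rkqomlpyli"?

The transformation: delete the first 2 characters, then keep every other character starting from the first (positions 1st, 3rd, 5th, ...).
Working it through for "rkqomlpyli": intermediate "qomlpyli", final "qmpl".

qmpl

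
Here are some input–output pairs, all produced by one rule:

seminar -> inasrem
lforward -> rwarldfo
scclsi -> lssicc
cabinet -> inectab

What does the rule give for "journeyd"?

rneyjdou

The rule is to swap the first and last characters, then move the first 3 characters to the end (rotate left by 3).
For "journeyd", step one produces "dourneyj"; step two turns that into "rneyjdou".
(Check on "lforward": → "dforwarl" → "rwarldfo" ✓)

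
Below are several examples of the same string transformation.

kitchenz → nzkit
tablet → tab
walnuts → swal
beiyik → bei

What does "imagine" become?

The transformation: move the first 3 characters to the end (rotate left by 3), then delete the first 3 characters.
Starting from "imagine": after the first operation, "gineima"; after the second, "eima".

eima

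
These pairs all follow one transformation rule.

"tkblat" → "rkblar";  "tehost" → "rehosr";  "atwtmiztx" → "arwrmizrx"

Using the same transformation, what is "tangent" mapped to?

rangenr

The pattern: replace every "t" with "r".
For "tangent" the result is "rangenr".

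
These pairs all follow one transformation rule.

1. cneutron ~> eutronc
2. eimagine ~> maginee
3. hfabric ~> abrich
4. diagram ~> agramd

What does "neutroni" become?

utronin

What's happening: move the first character to the end, then delete the first character.
Working it through for "neutroni": intermediate "eutronin", final "utronin".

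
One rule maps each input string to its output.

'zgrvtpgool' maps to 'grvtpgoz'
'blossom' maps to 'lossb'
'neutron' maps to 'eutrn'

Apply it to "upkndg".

pknu

Looking at the pairs, the operation is to delete the last 2 characters, then move the first character to the end.
For "upkndg", step one produces "upkn"; step two turns that into "pknu".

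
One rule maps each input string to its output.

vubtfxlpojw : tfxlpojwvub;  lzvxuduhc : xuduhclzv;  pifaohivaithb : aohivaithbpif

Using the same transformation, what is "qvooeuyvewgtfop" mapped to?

oeuyvewgtfopqvo

Looking at the pairs, the operation is to move the first 3 characters to the end (rotate left by 3).
For "qvooeuyvewgtfop" the result is "oeuyvewgtfopqvo".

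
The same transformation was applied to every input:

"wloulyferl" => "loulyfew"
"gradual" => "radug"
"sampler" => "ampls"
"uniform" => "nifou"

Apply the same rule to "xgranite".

granix

The pattern: delete the last 2 characters, then move the first character to the end.
Applying both steps to "xgranite": "xgrani", then "granix".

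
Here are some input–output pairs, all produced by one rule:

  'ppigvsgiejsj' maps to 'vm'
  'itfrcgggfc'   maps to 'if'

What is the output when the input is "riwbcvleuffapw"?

The transformation: shift every letter 3 places forward in the alphabet (wrapping around), then keep only the last 2 characters.
Applying both steps to "riwbcvleuffapw": "ulzefyohxiidsz", then "sz".

sz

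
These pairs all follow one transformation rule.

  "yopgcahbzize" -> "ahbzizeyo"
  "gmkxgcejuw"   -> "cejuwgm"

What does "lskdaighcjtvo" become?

ighcjtvols

The pattern: move the first 2 characters to the end (rotate left by 2), then delete the first 3 characters.
Working it through for "lskdaighcjtvo": intermediate "kdaighcjtvols", final "ighcjtvols".
(Check on "gmkxgcejuw": → "kxgcejuwgm" → "cejuwgm" ✓)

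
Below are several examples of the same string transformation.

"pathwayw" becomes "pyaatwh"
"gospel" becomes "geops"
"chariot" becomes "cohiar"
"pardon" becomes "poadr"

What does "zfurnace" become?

zcfaunr

Looking at the pairs, the operation is to delete the last character, then take characters alternately from the front and the back (1st, last, 2nd, 2nd-last, ...).
On "zfurnace": the first step gives "zfurnac", and the second then gives "zcfaunr".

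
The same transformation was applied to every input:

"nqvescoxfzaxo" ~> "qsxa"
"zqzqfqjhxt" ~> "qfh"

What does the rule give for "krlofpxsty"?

The rule is to keep one character in every 3, starting at position 2 (positions 2nd, 5th, 8th, ...).
On "krlofpxsty" that produces "rfs".

rfs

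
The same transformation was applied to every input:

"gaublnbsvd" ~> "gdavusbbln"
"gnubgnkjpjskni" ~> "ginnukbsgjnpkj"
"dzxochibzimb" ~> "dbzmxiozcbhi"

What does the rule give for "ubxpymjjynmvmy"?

The pattern: take characters alternately from the front and the back (1st, last, 2nd, 2nd-last, ...).
"ubxpymjjynmvmy" → "uybmxvpmynmyjj".

uybmxvpmynmyjj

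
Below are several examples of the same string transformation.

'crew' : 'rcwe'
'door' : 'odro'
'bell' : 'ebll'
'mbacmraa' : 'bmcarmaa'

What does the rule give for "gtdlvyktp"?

Rule — swap each adjacent pair of characters (1↔2, 3↔4, ...).
Doing the same to "gtdlvyktp": "tgldyvtkp".

tgldyvtkp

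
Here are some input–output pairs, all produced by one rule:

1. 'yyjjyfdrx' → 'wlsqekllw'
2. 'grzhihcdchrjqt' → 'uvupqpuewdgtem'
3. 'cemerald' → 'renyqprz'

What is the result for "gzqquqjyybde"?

dhdwlloqrtmd

What's happening: move the first 3 characters to the end (rotate left by 3), then shift every letter 13 places forward in the alphabet (wrapping around) — i.e. ROT13.
Applying that to "gzqquqjyybde" gives "dhdwlloqrtmd".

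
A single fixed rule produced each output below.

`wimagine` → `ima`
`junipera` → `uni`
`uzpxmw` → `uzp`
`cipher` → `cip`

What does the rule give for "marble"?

mar

Looking at the pairs, the operation is to swap the front and back halves of the string, then keep only the last 3 characters.
Applying both steps to "marble": "blemar", then "mar".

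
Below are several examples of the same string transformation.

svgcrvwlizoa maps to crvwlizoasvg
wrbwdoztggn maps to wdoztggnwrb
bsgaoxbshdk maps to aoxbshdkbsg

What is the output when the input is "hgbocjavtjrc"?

The transformation: move the first 3 characters to the end (rotate left by 3).
On "hgbocjavtjrc" that produces "ocjavtjrchgb".

ocjavtjrchgb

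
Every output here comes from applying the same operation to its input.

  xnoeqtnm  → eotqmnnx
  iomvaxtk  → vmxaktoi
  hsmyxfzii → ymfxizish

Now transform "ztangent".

naegtntz

Each output is the input with this applied: swap each adjacent pair of characters (1↔2, 3↔4, ...), then move the first 2 characters to the end (rotate left by 2).
For "ztangent", step one produces "tznaegtn"; step two turns that into "naegtntz".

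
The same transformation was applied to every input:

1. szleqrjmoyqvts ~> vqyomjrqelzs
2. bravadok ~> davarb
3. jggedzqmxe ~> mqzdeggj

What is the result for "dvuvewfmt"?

The pattern: delete the last 2 characters, then reverse the string.
Applying both steps to "dvuvewfmt": "dvuvewf", then "fwevuvd".

fwevuvd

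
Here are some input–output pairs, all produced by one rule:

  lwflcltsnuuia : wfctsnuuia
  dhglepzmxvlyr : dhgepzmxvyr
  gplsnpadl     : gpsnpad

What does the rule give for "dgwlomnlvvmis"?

Each output is the input with this applied: remove every "l".
For "dgwlomnlvvmis" the result is "dgwomnvvmis".

dgwomnvvmis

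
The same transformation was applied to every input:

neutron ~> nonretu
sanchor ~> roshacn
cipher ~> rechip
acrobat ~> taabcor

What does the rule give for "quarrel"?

Looking at the pairs, the operation is to move the last character to the front, then take characters alternately from the front and the back (1st, last, 2nd, 2nd-last, ...).
"quarrel" → "leqrura".
(Check on "cipher": → "rciphe" → "rechip" ✓)

leqrura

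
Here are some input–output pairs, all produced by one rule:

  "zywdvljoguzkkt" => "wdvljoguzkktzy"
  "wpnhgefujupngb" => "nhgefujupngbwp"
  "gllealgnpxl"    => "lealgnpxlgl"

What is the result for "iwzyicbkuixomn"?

zyicbkuixomniw

Rule — move the first 2 characters to the end (rotate left by 2).
Applying that to "iwzyicbkuixomn" gives "zyicbkuixomniw".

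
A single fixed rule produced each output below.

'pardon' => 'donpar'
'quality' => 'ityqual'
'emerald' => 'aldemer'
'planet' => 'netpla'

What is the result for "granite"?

What's happening: move the last 3 characters to the front (rotate right by 3).
For "granite" the result is "itegran".

itegran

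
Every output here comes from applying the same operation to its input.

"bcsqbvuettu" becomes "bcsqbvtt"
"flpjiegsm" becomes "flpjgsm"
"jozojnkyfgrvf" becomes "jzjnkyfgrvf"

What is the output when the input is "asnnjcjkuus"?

snnjcjks

Rule — remove every vowel.
So "asnnjcjkuus" becomes "snnjcjks".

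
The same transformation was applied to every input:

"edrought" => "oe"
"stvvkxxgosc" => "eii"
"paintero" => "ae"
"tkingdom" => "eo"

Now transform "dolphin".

oa

The pattern: shift every letter 11 places forward in the alphabet (wrapping around), then keep only the vowels.
Working it through for "dolphin": intermediate "ozwasty", final "oa".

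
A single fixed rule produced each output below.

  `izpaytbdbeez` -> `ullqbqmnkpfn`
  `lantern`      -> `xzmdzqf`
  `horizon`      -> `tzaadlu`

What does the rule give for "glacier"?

What's happening: shift every letter 12 places forward in the alphabet (wrapping around), then take characters alternately from the front and the back (1st, last, 2nd, 2nd-last, ...).
Applying both steps to "glacier": "sxmouqd", then "sdxqmuo".

sdxqmuo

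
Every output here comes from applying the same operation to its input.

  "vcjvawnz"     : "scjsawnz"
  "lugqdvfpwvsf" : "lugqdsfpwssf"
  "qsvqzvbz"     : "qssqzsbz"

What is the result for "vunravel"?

The rule is to replace every "v" with "s".
On "vunravel" that produces "sunrasel".

sunrasel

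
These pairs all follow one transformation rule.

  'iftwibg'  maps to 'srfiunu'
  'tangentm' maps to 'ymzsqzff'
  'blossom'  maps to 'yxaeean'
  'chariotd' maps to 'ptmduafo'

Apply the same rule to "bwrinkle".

qiduzwxn

What's happening: swap the first and last characters, then shift every letter 12 places forward in the alphabet (wrapping around).
For "bwrinkle", step one produces "ewrinklb"; step two turns that into "qiduzwxn".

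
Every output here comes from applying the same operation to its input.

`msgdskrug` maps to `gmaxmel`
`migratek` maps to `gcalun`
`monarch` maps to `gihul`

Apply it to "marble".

The rule is to shift every letter 6 places backward in the alphabet (wrapping around), then delete the last 2 characters.
On "marble": the first step gives "gulvfy", and the second then gives "gulv".

gulv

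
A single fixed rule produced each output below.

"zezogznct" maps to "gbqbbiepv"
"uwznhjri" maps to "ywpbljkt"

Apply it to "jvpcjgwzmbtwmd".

The transformation: swap each adjacent pair of characters (1↔2, 3↔4, ...), then shift every letter 2 places forward in the alphabet (wrapping around).
Working it through for "jvpcjgwzmbtwmd": intermediate "vjcpgjzwbmwtdm", final "xlerilbydoyvfo".

xlerilbydoyvfo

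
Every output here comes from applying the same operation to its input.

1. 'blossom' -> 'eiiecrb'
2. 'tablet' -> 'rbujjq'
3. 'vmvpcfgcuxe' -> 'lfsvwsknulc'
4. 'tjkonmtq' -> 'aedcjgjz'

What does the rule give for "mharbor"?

qhrehcx

The transformation: move the first 2 characters to the end (rotate left by 2), then shift every letter 10 places backward in the alphabet (wrapping around).
"mharbor" → "arbormh" → "qhrehcx".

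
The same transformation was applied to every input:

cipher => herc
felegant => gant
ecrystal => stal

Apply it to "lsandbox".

dbox

The transformation: swap the front and back halves of the string, then keep only the first 4 characters.
Applying both steps to "lsandbox": "dboxlsan", then "dbox".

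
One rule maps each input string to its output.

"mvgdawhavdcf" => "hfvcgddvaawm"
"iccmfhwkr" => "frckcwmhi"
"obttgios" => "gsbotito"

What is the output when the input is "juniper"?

iruenpj

In each case the input is transformed by: take characters alternately from the front and the back (1st, last, 2nd, 2nd-last, ...), then swap the first and last characters.
"juniper" → "jruenpi" → "iruenpj".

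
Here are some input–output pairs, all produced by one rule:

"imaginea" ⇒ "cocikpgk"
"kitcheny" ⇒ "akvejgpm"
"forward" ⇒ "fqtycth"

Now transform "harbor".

tctdqj

Looking at the pairs, the operation is to swap the first and last characters, then shift every letter 2 places forward in the alphabet (wrapping around).
Working it through for "harbor": intermediate "rarboh", final "tctdqj".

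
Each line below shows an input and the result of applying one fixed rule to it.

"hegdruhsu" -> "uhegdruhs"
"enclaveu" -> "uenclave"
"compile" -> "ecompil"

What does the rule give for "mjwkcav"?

vmjwkca

What's happening: move the last character to the front.
On "mjwkcav" that produces "vmjwkca".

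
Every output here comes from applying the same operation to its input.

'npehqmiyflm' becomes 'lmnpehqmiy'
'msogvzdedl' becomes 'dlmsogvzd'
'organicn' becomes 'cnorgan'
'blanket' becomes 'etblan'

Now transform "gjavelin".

ingjave

Each output is the input with this applied: move the last 3 characters to the front (rotate right by 3), then delete the first character.
On "gjavelin": the first step gives "lingjave", and the second then gives "ingjave".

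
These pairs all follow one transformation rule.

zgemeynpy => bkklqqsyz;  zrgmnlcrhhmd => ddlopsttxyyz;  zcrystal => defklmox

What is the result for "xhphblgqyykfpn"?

bbcjkknrsttwxz

Each output is the input with this applied: shift every letter 12 places forward in the alphabet (wrapping around), then sort the characters into alphabetical order.
"xhphblgqyykfpn" → "jtbtnxsckkwrbz" → "bbcjkknrsttwxz".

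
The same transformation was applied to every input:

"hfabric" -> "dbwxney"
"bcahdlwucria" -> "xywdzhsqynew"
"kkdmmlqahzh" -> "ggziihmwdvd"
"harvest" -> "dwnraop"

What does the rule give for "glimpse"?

cheiloa

In each case the input is transformed by: shift every letter 4 places backward in the alphabet (wrapping around).
Applying that to "glimpse" gives "cheiloa".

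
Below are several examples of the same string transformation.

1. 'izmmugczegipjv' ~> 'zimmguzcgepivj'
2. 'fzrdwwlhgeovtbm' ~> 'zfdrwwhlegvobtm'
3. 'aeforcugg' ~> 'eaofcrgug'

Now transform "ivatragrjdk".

vitaarrgdjk

In each case the input is transformed by: swap each adjacent pair of characters (1↔2, 3↔4, ...).
Doing the same to "ivatragrjdk": "vitaarrgdjk".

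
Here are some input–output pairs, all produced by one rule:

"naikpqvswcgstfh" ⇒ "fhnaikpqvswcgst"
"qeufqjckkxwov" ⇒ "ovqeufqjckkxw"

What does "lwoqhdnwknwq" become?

The rule is to move the last 2 characters to the front (rotate right by 2).
Applying that to "lwoqhdnwknwq" gives "wqlwoqhdnwkn".

wqlwoqhdnwkn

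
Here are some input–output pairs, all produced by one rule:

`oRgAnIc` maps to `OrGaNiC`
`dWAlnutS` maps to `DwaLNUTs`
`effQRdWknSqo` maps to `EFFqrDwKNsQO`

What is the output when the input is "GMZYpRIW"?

Each output is the input with this applied: flip the case of every letter.
Applying that to "GMZYpRIW" gives "gmzyPriw".

gmzyPriw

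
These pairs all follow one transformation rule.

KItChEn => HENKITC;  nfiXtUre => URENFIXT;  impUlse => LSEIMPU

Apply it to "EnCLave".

Rule — move the last 3 characters to the front (rotate right by 3), then convert every letter to uppercase.
Applying both steps to "EnCLave": "aveEnCL", then "AVEENCL".

AVEENCL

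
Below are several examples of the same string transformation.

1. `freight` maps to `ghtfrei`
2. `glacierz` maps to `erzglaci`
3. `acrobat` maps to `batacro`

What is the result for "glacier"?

ierglac

In each case the input is transformed by: move the last 3 characters to the front (rotate right by 3).
So "glacier" becomes "ierglac".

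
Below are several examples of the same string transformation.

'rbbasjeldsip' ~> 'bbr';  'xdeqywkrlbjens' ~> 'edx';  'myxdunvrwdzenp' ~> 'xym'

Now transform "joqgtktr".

Each output is the input with this applied: reverse the string, then keep only the last 3 characters.
Starting from "joqgtktr": after the first operation, "rtktgqoj"; after the second, "qoj".

qoj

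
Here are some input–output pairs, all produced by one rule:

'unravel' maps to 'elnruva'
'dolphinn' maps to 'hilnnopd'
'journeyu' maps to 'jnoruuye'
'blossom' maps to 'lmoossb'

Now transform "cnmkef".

efkmnc

The transformation: sort the characters into alphabetical order, then move the first character to the end.
On "cnmkef": the first step gives "cefkmn", and the second then gives "efkmnc".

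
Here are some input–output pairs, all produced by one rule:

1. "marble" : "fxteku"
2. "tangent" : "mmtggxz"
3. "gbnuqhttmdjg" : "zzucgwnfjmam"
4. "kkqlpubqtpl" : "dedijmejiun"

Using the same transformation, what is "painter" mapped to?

iktxbmg

Each output is the input with this applied: shift every letter 7 places backward in the alphabet (wrapping around), then take characters alternately from the front and the back (1st, last, 2nd, 2nd-last, ...).
"painter" → "itbgmxk" → "iktxbmg".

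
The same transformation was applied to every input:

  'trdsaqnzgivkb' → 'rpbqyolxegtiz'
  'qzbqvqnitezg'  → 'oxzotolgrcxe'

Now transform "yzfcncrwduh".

wxdalapubsf

The rule is to shift every letter 2 places backward in the alphabet (wrapping around).
On "yzfcncrwduh" that produces "wxdalapubsf".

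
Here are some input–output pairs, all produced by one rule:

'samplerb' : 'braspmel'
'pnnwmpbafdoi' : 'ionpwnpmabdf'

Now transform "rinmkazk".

In each case the input is transformed by: swap each adjacent pair of characters (1↔2, 3↔4, ...), then move the last 2 characters to the front (rotate right by 2).
Working it through for "rinmkazk": intermediate "irmnakkz", final "kzirmnak".
(Check on "pnnwmpbafdoi": → "npwnpmabdfio" → "ionpwnpmabdf" ✓)

kzirmnak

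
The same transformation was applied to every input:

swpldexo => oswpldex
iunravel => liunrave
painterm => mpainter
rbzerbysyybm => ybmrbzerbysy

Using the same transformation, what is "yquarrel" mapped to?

The rule is to move the first 3 characters to the end (rotate left by 3), then swap the front and back halves of the string.
Working it through for "yquarrel": intermediate "arrelyqu", final "lyquarre".

lyquarre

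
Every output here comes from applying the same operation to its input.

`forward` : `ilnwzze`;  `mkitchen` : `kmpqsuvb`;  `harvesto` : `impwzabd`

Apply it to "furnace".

ikmnvzc

Looking at the pairs, the operation is to sort the characters into alphabetical order, then shift every letter 8 places forward in the alphabet (wrapping around).
"furnace" → "ikmnvzc".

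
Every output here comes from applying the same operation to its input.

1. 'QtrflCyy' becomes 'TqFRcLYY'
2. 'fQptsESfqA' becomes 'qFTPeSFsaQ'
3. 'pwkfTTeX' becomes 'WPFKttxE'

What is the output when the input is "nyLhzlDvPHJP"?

Each output is the input with this applied: flip the case of every letter, then swap each adjacent pair of characters (1↔2, 3↔4, ...).
Applying both steps to "nyLhzlDvPHJP": "NYlHZLdVphjp", then "YNHlLZVdhppj".

YNHlLZVdhppj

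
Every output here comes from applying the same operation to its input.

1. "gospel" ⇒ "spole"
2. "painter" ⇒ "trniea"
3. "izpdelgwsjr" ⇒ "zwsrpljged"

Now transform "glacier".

The rule is to delete the first character, then sort the characters into reverse alphabetical order.
Working it through for "glacier": intermediate "lacier", final "rlieca".

rlieca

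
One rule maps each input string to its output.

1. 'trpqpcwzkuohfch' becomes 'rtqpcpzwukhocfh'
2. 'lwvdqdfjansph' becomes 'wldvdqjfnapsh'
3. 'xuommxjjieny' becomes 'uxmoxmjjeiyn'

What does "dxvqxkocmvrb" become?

xdqvkxcovmbr

What's happening: swap each adjacent pair of characters (1↔2, 3↔4, ...).
On "dxvqxkocmvrb" that produces "xdqvkxcovmbr".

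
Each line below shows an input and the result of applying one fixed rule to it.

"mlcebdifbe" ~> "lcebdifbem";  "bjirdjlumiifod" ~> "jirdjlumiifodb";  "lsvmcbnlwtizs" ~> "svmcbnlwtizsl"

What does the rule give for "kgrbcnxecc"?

grbcnxecck

The rule is to move the first character to the end.
"kgrbcnxecc" → "grbcnxecck".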